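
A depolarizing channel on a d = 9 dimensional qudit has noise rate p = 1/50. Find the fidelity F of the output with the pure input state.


F = (1-p) + p/d
= (1 - 0.0200) + 0.0200/9
= 0.9800 + 0.0022
= 0.9822

0.9822


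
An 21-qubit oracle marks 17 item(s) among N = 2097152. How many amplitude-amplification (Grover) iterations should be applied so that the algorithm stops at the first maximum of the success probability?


After j Grover iterations the success probability is P(j) = sin^2((2j+1)*theta), where sin(theta) = sqrt(k/N).
N = 2^21 = 2097152, k = 17
sin(theta) = sqrt(k/N) = 0.00284714448
theta = arcsin(sqrt(k/N)) = 0.002847148327 rad
P(j) reaches its first maximum when (2j+1)*theta is as close as possible to pi/2, i.e. j = round(pi/(4*theta) - 1/2).
pi/(4*theta) - 1/2 = 275.3543
(For comparison, the common estimate pi/4 * sqrt(N/k) = 275.8547; the exact maximiser is used here.)
Optimal iterations = 275

275


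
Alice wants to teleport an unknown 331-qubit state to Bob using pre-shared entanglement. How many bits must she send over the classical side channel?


Quantum teleportation requires 2 classical bits per qubit teleported.
331 qubit(s) -> 2 * 331 = 662 classical bits

662


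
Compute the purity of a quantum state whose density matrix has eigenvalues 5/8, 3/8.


tr(rho^2) = sum of eigenvalues squared
= (5/8)^2 + (3/8)^2
= (25 + 9) / 64
= 34/64
= 0.5312

0.5312


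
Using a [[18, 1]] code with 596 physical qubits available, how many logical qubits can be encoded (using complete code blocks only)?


Each code block uses 18 physical qubits for 1 logical qubit(s).
Number of complete blocks = floor(596 / 18) = 33
Logical qubits = 33 * 1
= 33

33


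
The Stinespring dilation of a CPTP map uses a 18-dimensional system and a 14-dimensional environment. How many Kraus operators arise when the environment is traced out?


Tracing out the environment in an orthonormal basis {|i>_E} gives Kraus operators K_i = <i|_E U |0>_E.
Number of Kraus operators = dim(H_env) = d_env
= 14

14


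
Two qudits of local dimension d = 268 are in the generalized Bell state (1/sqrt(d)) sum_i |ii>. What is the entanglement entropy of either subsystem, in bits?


For a maximally entangled state in d x d:
S = log2(d) = log2(268)
= 8.0661

8.0661


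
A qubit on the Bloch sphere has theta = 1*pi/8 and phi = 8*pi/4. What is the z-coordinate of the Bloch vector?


theta = 0.3927, phi = 6.2832
r_z = cos(theta) = 0.9239

0.9239


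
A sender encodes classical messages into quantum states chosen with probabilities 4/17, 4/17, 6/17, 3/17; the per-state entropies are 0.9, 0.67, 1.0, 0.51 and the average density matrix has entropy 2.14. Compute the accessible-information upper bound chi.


chi = S(rho) - sum_i p_i * S(rho_i)
Weighted entropy = 4/17 * 0.9 + 4/17 * 0.67 + 6/17 * 1.0 + 3/17 * 0.51
= 0.8124
chi = 2.14 - 0.8124
= 1.3276

1.3276


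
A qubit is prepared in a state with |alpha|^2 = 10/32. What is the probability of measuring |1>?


|alpha|^2 = 10/32 = 0.3125
|beta|^2 = 1 - 10/32 = 22/32 = 0.6875
P(|1>) = |beta|^2 = 0.6875

0.6875


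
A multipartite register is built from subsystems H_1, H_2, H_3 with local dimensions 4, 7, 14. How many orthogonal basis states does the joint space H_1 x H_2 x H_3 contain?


dim(H_1 x H_2 x H_3) = 4 * 7 * 14
= 28 * 14
= 392

392


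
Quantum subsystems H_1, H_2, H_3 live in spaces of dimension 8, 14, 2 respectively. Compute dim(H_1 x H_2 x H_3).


dim(H_1 x H_2 x H_3) = 8 * 14 * 2
= 112 * 2
= 224

224


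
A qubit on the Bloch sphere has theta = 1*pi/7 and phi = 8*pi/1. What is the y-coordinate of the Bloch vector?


theta = 0.4488, phi = 25.1327
r_y = sin(theta)*sin(phi) = 0.4339 * 0.0000
r_y = 0.0000

0.0000


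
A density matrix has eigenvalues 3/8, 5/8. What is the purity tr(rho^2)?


tr(rho^2) = sum of eigenvalues squared
= (3/8)^2 + (5/8)^2
= (9 + 25) / 64
= 34/64
= 0.5312

0.5312


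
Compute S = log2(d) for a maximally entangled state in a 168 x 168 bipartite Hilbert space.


For a maximally entangled state in d x d:
S = log2(d) = log2(168)
= 7.3923

7.3923


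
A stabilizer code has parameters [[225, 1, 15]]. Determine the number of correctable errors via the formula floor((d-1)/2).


Code parameters: [[225, 1, 15]], distance d = 15.
Number of correctable errors = floor((d-1)/2)
= floor((15 - 1)/2)
= floor(14/2)
= 7

7


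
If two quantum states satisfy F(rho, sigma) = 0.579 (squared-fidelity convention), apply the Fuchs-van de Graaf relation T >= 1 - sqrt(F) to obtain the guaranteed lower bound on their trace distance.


Fuchs-van de Graaf (squared-fidelity convention): 1 - sqrt(F) <= T <= sqrt(1 - F).
Lower bound: T >= 1 - sqrt(F)
sqrt(F) = sqrt(0.579) = 0.7609
T >= 1 - 0.7609
T >= 0.2391

0.2391


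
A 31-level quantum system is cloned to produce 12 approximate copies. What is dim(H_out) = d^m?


Output space = H^(tensor 12) where dim(H) = 31
dim = 31^12
= 961 (after 2 factors)
= 29791 (after 3 factors)
= 923521 (after 4 factors)
= 28629151 (after 5 factors)
= 887503681 (after 6 factors)
= 27512614111 (after 7 factors)
= 852891037441 (after 8 factors)
= 26439622160671 (after 9 factors)
= 819628286980801 (after 10 factors)
= 25408476896404831 (after 11 factors)
= 787662783788549761 (after 12 factors)
= 787662783788549761

787662783788549761


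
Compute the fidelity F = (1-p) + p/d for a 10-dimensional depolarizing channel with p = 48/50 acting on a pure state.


F = (1-p) + p/d
= (1 - 0.9600) + 0.9600/10
= 0.0400 + 0.0960
= 0.1360

0.1360


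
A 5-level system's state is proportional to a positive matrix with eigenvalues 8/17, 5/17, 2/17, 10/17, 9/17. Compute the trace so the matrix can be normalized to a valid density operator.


tr(M) = sum of eigenvalues
= 8/17 + 5/17 + 2/17 + 10/17 + 9/17
= 34/17
= 2.0000

2.0000


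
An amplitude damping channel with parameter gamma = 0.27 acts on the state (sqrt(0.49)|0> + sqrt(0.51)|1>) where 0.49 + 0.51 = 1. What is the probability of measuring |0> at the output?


For amplitude damping with parameter gamma on state sqrt(a)|0> + sqrt(b)|1>:
alpha^2 = 0.49, beta^2 = 0.51
P(|0>) = alpha^2 + gamma * beta^2
= 0.49 + 0.27 * 0.51
= 0.49 + 0.1377
= 0.6277

0.6277


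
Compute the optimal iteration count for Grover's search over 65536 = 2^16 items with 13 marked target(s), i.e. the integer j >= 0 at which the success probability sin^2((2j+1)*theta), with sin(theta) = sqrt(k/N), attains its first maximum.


After j Grover iterations the success probability is P(j) = sin^2((2j+1)*theta), where sin(theta) = sqrt(k/N).
N = 2^16 = 65536, k = 13
sin(theta) = sqrt(k/N) = 0.01408418467
theta = arcsin(sqrt(k/N)) = 0.01408465034 rad
P(j) reaches its first maximum when (2j+1)*theta is as close as possible to pi/2, i.e. j = round(pi/(4*theta) - 1/2).
pi/(4*theta) - 1/2 = 55.2627
(For comparison, the common estimate pi/4 * sqrt(N/k) = 55.7645; the exact maximiser is used here.)
Optimal iterations = 55

55


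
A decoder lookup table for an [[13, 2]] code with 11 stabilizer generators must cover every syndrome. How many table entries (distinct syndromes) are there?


Each stabilizer generator gives a binary (+1 or -1) measurement outcome.
With 11 independent generators:
Total syndromes = 2^11
= 2048

2048


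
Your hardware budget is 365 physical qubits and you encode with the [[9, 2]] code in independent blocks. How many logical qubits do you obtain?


Each code block uses 9 physical qubits for 2 logical qubit(s).
Number of complete blocks = floor(365 / 9) = 40
Logical qubits = 40 * 2
= 80

80


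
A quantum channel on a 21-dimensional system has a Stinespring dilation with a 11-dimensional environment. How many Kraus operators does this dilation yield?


Tracing out the environment in an orthonormal basis {|i>_E} gives Kraus operators K_i = <i|_E U |0>_E.
Number of Kraus operators = dim(H_env) = d_env
= 11

11


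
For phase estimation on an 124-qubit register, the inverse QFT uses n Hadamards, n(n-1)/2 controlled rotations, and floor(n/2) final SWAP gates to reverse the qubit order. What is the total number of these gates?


Hadamard gates: 124
Controlled rotations: n*(n-1)/2 = 124*123/2 = 7626
SWAP gates: floor(n/2) = floor(124/2) = 62
Total = 124 + 7626 + 62
= 7812

7812


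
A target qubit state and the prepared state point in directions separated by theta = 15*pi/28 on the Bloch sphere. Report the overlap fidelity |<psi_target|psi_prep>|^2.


For states separated by angle theta on Bloch sphere:
F = cos^2(theta/2)
theta = 15*pi/28 = 1.6830
theta/2 = 0.8415
cos(theta/2) = 0.6663
F = 0.4440

0.4440


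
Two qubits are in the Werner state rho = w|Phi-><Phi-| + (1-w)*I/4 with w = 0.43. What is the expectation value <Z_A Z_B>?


|Phi-> = (|00> - |11>)/sqrt(2)
For the pure Bell state, <Z_A Z_B> = +1 (Bell-state Pauli correlator).
The maximally-mixed part I/4 has tr(I/4 * P tensor P) = 0 for any traceless Pauli P.
So <Z_A Z_B>_rho = w * (+1) + (1 - w) * 0
= 0.43 * (+1)
= 0.4300

0.4300


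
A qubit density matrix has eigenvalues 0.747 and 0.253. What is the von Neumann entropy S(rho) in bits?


S = -p*log2(p) - (1-p)*log2(1-p)
p = 0.7470, 1-p = 0.2530
= -0.7470 * log2(0.7470) - 0.2530 * log2(0.2530)
= -(-0.3144) - (-0.5016)
= 0.8160

0.8160


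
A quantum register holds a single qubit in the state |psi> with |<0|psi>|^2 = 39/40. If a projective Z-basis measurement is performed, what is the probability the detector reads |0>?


|alpha|^2 = 39/40 = 0.9750
|beta|^2 = 1 - 39/40 = 1/40 = 0.0250
P(|0>) = |alpha|^2 = 0.9750

0.9750


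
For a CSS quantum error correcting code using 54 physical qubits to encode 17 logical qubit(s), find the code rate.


Code rate R = k/n
= 17/54
= 0.3148

0.3148


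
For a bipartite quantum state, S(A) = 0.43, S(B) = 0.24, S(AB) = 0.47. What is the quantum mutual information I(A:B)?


I(A:B) = S(A) + S(B) - S(AB)
= 0.43 + 0.24 - 0.47
= 0.2000

0.2000


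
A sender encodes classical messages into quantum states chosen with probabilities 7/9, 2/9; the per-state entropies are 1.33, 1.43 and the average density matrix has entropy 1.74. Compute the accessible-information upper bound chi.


chi = S(rho) - sum_i p_i * S(rho_i)
Weighted entropy = 7/9 * 1.33 + 2/9 * 1.43
= 1.3522
chi = 1.74 - 1.3522
= 0.3878

0.3878


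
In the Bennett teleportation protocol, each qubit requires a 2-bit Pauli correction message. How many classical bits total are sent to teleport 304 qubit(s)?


Quantum teleportation requires 2 classical bits per qubit teleported.
304 qubit(s) -> 2 * 304 = 608 classical bits

608


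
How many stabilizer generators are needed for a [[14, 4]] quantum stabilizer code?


For an [[n,k]] stabilizer code:
Number of stabilizer generators = n - k
= 14 - 4
= 10

10


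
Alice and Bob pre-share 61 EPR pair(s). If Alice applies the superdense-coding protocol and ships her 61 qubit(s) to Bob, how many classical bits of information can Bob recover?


Superdense coding allows 2 classical bits per shared entangled pair.
61 pair(s) -> 2 * 61 = 122 classical bits

122


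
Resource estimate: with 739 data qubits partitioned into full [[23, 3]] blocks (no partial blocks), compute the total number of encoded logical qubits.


Each code block uses 23 physical qubits for 3 logical qubit(s).
Number of complete blocks = floor(739 / 23) = 32
Logical qubits = 32 * 3
= 96

96


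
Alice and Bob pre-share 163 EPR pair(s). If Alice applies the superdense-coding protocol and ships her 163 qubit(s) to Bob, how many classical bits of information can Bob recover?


Superdense coding allows 2 classical bits per shared entangled pair.
163 pair(s) -> 2 * 163 = 326 classical bits

326


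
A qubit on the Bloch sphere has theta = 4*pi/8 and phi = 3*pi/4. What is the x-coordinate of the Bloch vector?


theta = 1.5708, phi = 2.3562
r_x = sin(theta)*cos(phi) = 1.0000 * -0.7071
r_x = -0.7071

-0.7071


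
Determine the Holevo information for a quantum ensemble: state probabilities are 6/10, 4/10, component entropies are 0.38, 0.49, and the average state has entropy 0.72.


chi = S(rho) - sum_i p_i * S(rho_i)
Weighted entropy = 6/10 * 0.38 + 4/10 * 0.49
= 0.4240
chi = 0.72 - 0.4240
= 0.2960

0.2960


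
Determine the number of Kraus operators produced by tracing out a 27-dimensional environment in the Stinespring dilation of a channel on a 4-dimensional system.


Tracing out the environment in an orthonormal basis {|i>_E} gives Kraus operators K_i = <i|_E U |0>_E.
Number of Kraus operators = dim(H_env) = d_env
= 27

27


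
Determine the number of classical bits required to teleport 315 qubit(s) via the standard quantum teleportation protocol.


Quantum teleportation requires 2 classical bits per qubit teleported.
315 qubit(s) -> 2 * 315 = 630 classical bits

630


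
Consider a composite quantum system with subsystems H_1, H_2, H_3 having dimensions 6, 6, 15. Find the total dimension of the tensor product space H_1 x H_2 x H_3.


dim(H_1 x H_2 x H_3) = 6 * 6 * 15
= 36 * 15
= 540

540


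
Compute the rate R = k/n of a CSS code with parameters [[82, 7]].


Code rate R = k/n
= 7/82
= 0.0854

0.0854


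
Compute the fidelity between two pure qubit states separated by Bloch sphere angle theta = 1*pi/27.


For states separated by angle theta on Bloch sphere:
F = cos^2(theta/2)
theta = 1*pi/27 = 0.1164
theta/2 = 0.0582
cos(theta/2) = 0.9983
F = 0.9966

0.9966


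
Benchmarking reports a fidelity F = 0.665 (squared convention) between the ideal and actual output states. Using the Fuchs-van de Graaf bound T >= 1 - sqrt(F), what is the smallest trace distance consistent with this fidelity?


Fuchs-van de Graaf (squared-fidelity convention): 1 - sqrt(F) <= T <= sqrt(1 - F).
Lower bound: T >= 1 - sqrt(F)
sqrt(F) = sqrt(0.665) = 0.8155
T >= 1 - 0.8155
T >= 0.1845

0.1845


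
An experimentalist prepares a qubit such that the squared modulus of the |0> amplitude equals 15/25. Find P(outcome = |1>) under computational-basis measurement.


|alpha|^2 = 15/25 = 0.6000
|beta|^2 = 1 - 15/25 = 10/25 = 0.4000
P(|1>) = |beta|^2 = 0.4000

0.4000


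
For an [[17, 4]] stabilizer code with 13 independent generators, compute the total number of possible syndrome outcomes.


Each stabilizer generator gives a binary (+1 or -1) measurement outcome.
With 13 independent generators:
Total syndromes = 2^13
= 8192

8192


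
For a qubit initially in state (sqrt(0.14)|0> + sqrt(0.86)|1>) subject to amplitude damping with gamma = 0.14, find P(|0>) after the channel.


For amplitude damping with parameter gamma on state sqrt(a)|0> + sqrt(b)|1>:
alpha^2 = 0.14, beta^2 = 0.86
P(|0>) = alpha^2 + gamma * beta^2
= 0.14 + 0.14 * 0.86
= 0.14 + 0.1204
= 0.2604

0.2604


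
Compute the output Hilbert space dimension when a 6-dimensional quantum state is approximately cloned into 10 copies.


Output space = H^(tensor 10) where dim(H) = 6
dim = 6^10
= 36 (after 2 factors)
= 216 (after 3 factors)
= 1296 (after 4 factors)
= 7776 (after 5 factors)
= 46656 (after 6 factors)
= 279936 (after 7 factors)
= 1679616 (after 8 factors)
= 10077696 (after 9 factors)
= 60466176 (after 10 factors)
= 60466176

60466176


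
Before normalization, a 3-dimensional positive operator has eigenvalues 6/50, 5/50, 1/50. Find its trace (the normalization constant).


tr(M) = sum of eigenvalues
= 6/50 + 5/50 + 1/50
= 12/50
= 0.2400

0.2400


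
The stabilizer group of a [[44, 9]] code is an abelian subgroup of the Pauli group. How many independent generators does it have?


For an [[n,k]] stabilizer code:
Number of stabilizer generators = n - k
= 44 - 9
= 35

35


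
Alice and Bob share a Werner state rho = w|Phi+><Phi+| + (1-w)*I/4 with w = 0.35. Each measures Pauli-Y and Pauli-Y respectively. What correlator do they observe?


|Phi+> = (|00> + |11>)/sqrt(2)
For the pure Bell state, <Y_A Y_B> = -1 (Bell-state Pauli correlator).
The maximally-mixed part I/4 has tr(I/4 * P tensor P) = 0 for any traceless Pauli P.
So <Y_A Y_B>_rho = w * (-1) + (1 - w) * 0
= 0.35 * (-1)
= -0.3500

-0.3500


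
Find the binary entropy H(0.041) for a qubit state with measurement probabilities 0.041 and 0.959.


S = -p*log2(p) - (1-p)*log2(1-p)
p = 0.0410, 1-p = 0.9590
= -0.0410 * log2(0.0410) - 0.9590 * log2(0.9590)
= -(-0.1889) - (-0.0579)
= 0.2469

0.2469


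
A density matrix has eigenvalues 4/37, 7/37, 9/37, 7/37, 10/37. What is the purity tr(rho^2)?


tr(rho^2) = sum of eigenvalues squared
= (4/37)^2 + (7/37)^2 + (9/37)^2 + (7/37)^2 + (10/37)^2
= (16 + 49 + 81 + 49 + 100) / 1369
= 295/1369
= 0.2155

0.2155


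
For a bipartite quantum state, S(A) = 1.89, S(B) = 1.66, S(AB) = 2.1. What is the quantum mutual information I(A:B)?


I(A:B) = S(A) + S(B) - S(AB)
= 1.89 + 1.66 - 2.1
= 1.4500

1.4500


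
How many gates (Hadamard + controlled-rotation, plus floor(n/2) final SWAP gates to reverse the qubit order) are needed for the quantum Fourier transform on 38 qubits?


Hadamard gates: 38
Controlled rotations: n*(n-1)/2 = 38*37/2 = 703
SWAP gates: floor(n/2) = floor(38/2) = 19
Total = 38 + 703 + 19
= 760

760


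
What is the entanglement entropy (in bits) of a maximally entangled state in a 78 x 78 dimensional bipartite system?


For a maximally entangled state in d x d:
S = log2(d) = log2(78)
= 6.2854

6.2854


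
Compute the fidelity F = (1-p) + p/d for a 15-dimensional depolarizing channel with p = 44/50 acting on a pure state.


F = (1-p) + p/d
= (1 - 0.8800) + 0.8800/15
= 0.1200 + 0.0587
= 0.1787

0.1787


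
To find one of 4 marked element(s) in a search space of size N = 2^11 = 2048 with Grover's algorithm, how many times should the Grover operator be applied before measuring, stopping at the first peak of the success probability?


After j Grover iterations the success probability is P(j) = sin^2((2j+1)*theta), where sin(theta) = sqrt(k/N).
N = 2^11 = 2048, k = 4
sin(theta) = sqrt(k/N) = 0.04419417382
theta = arcsin(sqrt(k/N)) = 0.04420857261 rad
P(j) reaches its first maximum when (2j+1)*theta is as close as possible to pi/2, i.e. j = round(pi/(4*theta) - 1/2).
pi/(4*theta) - 1/2 = 17.2657
(For comparison, the common estimate pi/4 * sqrt(N/k) = 17.7715; the exact maximiser is used here.)
Optimal iterations = 17

17


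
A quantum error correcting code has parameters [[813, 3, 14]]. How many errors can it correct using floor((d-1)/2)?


Code parameters: [[813, 3, 14]], distance d = 14.
Number of correctable errors = floor((d-1)/2)
= floor((14 - 1)/2)
= floor(13/2)
= 6

6


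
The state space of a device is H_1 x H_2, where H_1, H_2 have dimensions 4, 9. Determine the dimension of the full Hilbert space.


dim(H_1 x H_2) = 4 * 9
= 36

36


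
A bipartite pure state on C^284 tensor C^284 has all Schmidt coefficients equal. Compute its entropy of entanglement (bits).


For a maximally entangled state in d x d:
S = log2(d) = log2(284)
= 8.1497

8.1497


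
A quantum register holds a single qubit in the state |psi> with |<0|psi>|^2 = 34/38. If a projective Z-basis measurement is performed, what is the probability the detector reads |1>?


|alpha|^2 = 34/38 = 0.8947
|beta|^2 = 1 - 34/38 = 4/38 = 0.1053
P(|1>) = |beta|^2 = 0.1053

0.1053


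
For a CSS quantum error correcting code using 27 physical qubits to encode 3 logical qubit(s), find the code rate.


Code rate R = k/n
= 3/27
= 0.1111

0.1111


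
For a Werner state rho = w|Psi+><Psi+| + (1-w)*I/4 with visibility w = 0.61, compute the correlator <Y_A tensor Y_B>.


|Psi+> = (|01> + |10>)/sqrt(2)
For the pure Bell state, <Y_A Y_B> = +1 (Bell-state Pauli correlator).
The maximally-mixed part I/4 has tr(I/4 * P tensor P) = 0 for any traceless Pauli P.
So <Y_A Y_B>_rho = w * (+1) + (1 - w) * 0
= 0.61 * (+1)
= 0.6100

0.6100


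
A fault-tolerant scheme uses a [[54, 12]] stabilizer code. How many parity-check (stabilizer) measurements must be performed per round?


For an [[n,k]] stabilizer code:
Number of stabilizer generators = n - k
= 54 - 12
= 42

42


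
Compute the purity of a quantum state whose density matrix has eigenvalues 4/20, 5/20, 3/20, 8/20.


tr(rho^2) = sum of eigenvalues squared
= (4/20)^2 + (5/20)^2 + (3/20)^2 + (8/20)^2
= (16 + 25 + 9 + 64) / 400
= 114/400
= 0.2850

0.2850


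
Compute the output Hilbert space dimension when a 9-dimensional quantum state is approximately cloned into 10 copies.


Output space = H^(tensor 10) where dim(H) = 9
dim = 9^10
= 81 (after 2 factors)
= 729 (after 3 factors)
= 6561 (after 4 factors)
= 59049 (after 5 factors)
= 531441 (after 6 factors)
= 4782969 (after 7 factors)
= 43046721 (after 8 factors)
= 387420489 (after 9 factors)
= 3486784401 (after 10 factors)
= 3486784401

3486784401


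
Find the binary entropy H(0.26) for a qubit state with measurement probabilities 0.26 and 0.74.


S = -p*log2(p) - (1-p)*log2(1-p)
p = 0.2600, 1-p = 0.7400
= -0.2600 * log2(0.2600) - 0.7400 * log2(0.7400)
= -(-0.5053) - (-0.3215)
= 0.8267

0.8267


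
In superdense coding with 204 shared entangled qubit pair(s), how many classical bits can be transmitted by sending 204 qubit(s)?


Superdense coding allows 2 classical bits per shared entangled pair.
204 pair(s) -> 2 * 204 = 408 classical bits

408


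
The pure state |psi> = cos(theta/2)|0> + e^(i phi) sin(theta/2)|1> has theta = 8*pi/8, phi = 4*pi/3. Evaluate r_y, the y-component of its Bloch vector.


theta = 3.1416, phi = 4.1888
r_y = sin(theta)*sin(phi) = 0.0000 * -0.8660
r_y = 0.0000

0.0000


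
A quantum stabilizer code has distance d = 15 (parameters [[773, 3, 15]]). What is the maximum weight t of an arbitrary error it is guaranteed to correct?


Code parameters: [[773, 3, 15]], distance d = 15.
Number of correctable errors = floor((d-1)/2)
= floor((15 - 1)/2)
= floor(14/2)
= 7

7


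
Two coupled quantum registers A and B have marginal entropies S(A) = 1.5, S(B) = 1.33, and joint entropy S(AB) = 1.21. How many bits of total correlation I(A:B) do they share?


I(A:B) = S(A) + S(B) - S(AB)
= 1.5 + 1.33 - 1.21
= 1.6200

1.6200


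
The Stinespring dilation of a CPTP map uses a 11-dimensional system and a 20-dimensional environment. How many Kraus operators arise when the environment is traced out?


Tracing out the environment in an orthonormal basis {|i>_E} gives Kraus operators K_i = <i|_E U |0>_E.
Number of Kraus operators = dim(H_env) = d_env
= 20

20


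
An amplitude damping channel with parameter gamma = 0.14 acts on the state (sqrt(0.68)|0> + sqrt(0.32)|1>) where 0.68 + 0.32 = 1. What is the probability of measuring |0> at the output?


For amplitude damping with parameter gamma on state sqrt(a)|0> + sqrt(b)|1>:
alpha^2 = 0.68, beta^2 = 0.32
P(|0>) = alpha^2 + gamma * beta^2
= 0.68 + 0.14 * 0.32
= 0.68 + 0.0448
= 0.7248

0.7248


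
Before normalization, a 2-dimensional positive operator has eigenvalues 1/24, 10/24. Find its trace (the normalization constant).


tr(M) = sum of eigenvalues
= 1/24 + 10/24
= 11/24
= 0.4583

0.4583


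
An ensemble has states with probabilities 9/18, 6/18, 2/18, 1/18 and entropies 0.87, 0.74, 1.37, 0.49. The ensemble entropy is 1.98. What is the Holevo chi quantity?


chi = S(rho) - sum_i p_i * S(rho_i)
Weighted entropy = 9/18 * 0.87 + 6/18 * 0.74 + 2/18 * 1.37 + 1/18 * 0.49
= 0.8611
chi = 1.98 - 0.8611
= 1.1189

1.1189


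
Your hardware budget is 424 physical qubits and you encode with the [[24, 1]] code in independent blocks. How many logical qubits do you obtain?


Each code block uses 24 physical qubits for 1 logical qubit(s).
Number of complete blocks = floor(424 / 24) = 17
Logical qubits = 17 * 1
= 17

17


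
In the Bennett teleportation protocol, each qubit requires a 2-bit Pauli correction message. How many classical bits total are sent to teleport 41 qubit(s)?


Quantum teleportation requires 2 classical bits per qubit teleported.
41 qubit(s) -> 2 * 41 = 82 classical bits

82


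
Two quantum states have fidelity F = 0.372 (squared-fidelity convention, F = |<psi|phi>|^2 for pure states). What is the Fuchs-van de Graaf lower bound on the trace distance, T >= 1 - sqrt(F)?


Fuchs-van de Graaf (squared-fidelity convention): 1 - sqrt(F) <= T <= sqrt(1 - F).
Lower bound: T >= 1 - sqrt(F)
sqrt(F) = sqrt(0.372) = 0.6099
T >= 1 - 0.6099
T >= 0.3901

0.3901


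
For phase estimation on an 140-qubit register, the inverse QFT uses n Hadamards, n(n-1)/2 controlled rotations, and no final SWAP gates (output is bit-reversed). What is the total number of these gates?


Hadamard gates: 140
Controlled rotations: n*(n-1)/2 = 140*139/2 = 9730
SWAP gates: 0 (omitted)
Total = 140 + 9730
= 9870

9870


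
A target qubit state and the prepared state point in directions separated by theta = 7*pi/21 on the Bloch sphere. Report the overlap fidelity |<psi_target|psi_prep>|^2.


For states separated by angle theta on Bloch sphere:
F = cos^2(theta/2)
theta = 7*pi/21 = 1.0472
theta/2 = 0.5236
cos(theta/2) = 0.8660
F = 0.7500

0.7500


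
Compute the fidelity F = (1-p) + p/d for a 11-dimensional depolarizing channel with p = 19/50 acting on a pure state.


F = (1-p) + p/d
= (1 - 0.3800) + 0.3800/11
= 0.6200 + 0.0345
= 0.6545

0.6545


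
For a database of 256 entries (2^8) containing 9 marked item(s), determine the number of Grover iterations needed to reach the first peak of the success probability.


After j Grover iterations the success probability is P(j) = sin^2((2j+1)*theta), where sin(theta) = sqrt(k/N).
N = 2^8 = 256, k = 9
sin(theta) = sqrt(k/N) = 0.1875
theta = arcsin(sqrt(k/N)) = 0.1886163862 rad
P(j) reaches its first maximum when (2j+1)*theta is as close as possible to pi/2, i.e. j = round(pi/(4*theta) - 1/2).
pi/(4*theta) - 1/2 = 3.6640
(For comparison, the common estimate pi/4 * sqrt(N/k) = 4.1888; the exact maximiser is used here.)
Optimal iterations = 4

4


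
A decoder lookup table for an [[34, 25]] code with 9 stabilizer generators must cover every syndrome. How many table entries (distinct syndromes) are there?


Each stabilizer generator gives a binary (+1 or -1) measurement outcome.
With 9 independent generators:
Total syndromes = 2^9
= 512

512


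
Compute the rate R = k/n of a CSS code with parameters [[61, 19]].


Code rate R = k/n
= 19/61
= 0.3115

0.3115


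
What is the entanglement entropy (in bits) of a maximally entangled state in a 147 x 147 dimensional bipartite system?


For a maximally entangled state in d x d:
S = log2(d) = log2(147)
= 7.1997

7.1997


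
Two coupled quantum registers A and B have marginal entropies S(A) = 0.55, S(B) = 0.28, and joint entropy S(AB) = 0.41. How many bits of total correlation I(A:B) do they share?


I(A:B) = S(A) + S(B) - S(AB)
= 0.55 + 0.28 - 0.41
= 0.4200

0.4200


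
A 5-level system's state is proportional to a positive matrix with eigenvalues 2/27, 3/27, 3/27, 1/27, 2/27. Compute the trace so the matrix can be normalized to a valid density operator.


tr(M) = sum of eigenvalues
= 2/27 + 3/27 + 3/27 + 1/27 + 2/27
= 11/27
= 0.4074

0.4074


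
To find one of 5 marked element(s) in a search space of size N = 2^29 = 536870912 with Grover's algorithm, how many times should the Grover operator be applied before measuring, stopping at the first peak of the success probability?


After j Grover iterations the success probability is P(j) = sin^2((2j+1)*theta), where sin(theta) = sqrt(k/N).
N = 2^29 = 536870912, k = 5
sin(theta) = sqrt(k/N) = 9.650505555e-05
theta = arcsin(sqrt(k/N)) = 9.65050557e-05 rad
P(j) reaches its first maximum when (2j+1)*theta is as close as possible to pi/2, i.e. j = round(pi/(4*theta) - 1/2).
pi/(4*theta) - 1/2 = 8137.9147
(For comparison, the common estimate pi/4 * sqrt(N/k) = 8138.4147; the exact maximiser is used here.)
Optimal iterations = 8138

8138


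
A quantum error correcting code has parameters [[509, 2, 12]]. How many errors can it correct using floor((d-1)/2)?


Code parameters: [[509, 2, 12]], distance d = 12.
Number of correctable errors = floor((d-1)/2)
= floor((12 - 1)/2)
= floor(11/2)
= 5

5


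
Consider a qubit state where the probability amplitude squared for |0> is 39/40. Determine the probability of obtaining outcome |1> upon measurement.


|alpha|^2 = 39/40 = 0.9750
|beta|^2 = 1 - 39/40 = 1/40 = 0.0250
P(|1>) = |beta|^2 = 0.0250

0.0250


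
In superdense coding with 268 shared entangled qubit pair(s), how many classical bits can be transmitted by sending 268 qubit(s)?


Superdense coding allows 2 classical bits per shared entangled pair.
268 pair(s) -> 2 * 268 = 536 classical bits

536


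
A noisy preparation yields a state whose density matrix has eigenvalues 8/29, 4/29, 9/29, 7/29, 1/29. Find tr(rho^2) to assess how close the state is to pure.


tr(rho^2) = sum of eigenvalues squared
= (8/29)^2 + (4/29)^2 + (9/29)^2 + (7/29)^2 + (1/29)^2
= (64 + 16 + 81 + 49 + 1) / 841
= 211/841
= 0.2509

0.2509


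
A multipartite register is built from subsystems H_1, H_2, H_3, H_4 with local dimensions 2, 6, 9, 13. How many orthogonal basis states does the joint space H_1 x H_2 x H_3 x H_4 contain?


dim(H_1 x H_2 x H_3 x H_4) = 2 * 6 * 9 * 13
= 12 * 9 * 13
= 108 * 13
= 1404

1404


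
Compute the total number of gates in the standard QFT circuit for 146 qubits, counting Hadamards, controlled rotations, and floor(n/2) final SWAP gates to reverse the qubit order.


Hadamard gates: 146
Controlled rotations: n*(n-1)/2 = 146*145/2 = 10585
SWAP gates: floor(n/2) = floor(146/2) = 73
Total = 146 + 10585 + 73
= 10804

10804


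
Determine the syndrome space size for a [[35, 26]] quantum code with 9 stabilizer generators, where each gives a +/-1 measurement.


Each stabilizer generator gives a binary (+1 or -1) measurement outcome.
With 9 independent generators:
Total syndromes = 2^9
= 512

512


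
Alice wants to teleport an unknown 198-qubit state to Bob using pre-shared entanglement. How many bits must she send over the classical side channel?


Quantum teleportation requires 2 classical bits per qubit teleported.
198 qubit(s) -> 2 * 198 = 396 classical bits

396


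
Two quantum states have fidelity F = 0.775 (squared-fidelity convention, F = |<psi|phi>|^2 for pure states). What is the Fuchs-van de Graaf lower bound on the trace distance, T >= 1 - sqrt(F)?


Fuchs-van de Graaf (squared-fidelity convention): 1 - sqrt(F) <= T <= sqrt(1 - F).
Lower bound: T >= 1 - sqrt(F)
sqrt(F) = sqrt(0.775) = 0.8803
T >= 1 - 0.8803
T >= 0.1197

0.1197


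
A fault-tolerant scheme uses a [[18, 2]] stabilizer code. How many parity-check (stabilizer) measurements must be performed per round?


For an [[n,k]] stabilizer code:
Number of stabilizer generators = n - k
= 18 - 2
= 16

16


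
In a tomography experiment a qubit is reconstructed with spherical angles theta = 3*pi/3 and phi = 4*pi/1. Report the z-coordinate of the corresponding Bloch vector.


theta = 3.1416, phi = 12.5664
r_z = cos(theta) = -1.0000

-1.0000


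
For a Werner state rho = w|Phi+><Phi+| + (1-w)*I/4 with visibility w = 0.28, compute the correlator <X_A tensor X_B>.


|Phi+> = (|00> + |11>)/sqrt(2)
For the pure Bell state, <X_A X_B> = +1 (Bell-state Pauli correlator).
The maximally-mixed part I/4 has tr(I/4 * P tensor P) = 0 for any traceless Pauli P.
So <X_A X_B>_rho = w * (+1) + (1 - w) * 0
= 0.28 * (+1)
= 0.2800

0.2800


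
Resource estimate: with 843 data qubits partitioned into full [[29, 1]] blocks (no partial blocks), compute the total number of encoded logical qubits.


Each code block uses 29 physical qubits for 1 logical qubit(s).
Number of complete blocks = floor(843 / 29) = 29
Logical qubits = 29 * 1
= 29

29


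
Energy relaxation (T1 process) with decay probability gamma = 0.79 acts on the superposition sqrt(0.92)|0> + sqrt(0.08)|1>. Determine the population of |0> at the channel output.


For amplitude damping with parameter gamma on state sqrt(a)|0> + sqrt(b)|1>:
alpha^2 = 0.92, beta^2 = 0.08
P(|0>) = alpha^2 + gamma * beta^2
= 0.92 + 0.79 * 0.08
= 0.92 + 0.0632
= 0.9832

0.9832


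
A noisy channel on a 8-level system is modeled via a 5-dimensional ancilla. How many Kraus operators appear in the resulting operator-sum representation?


Tracing out the environment in an orthonormal basis {|i>_E} gives Kraus operators K_i = <i|_E U |0>_E.
Number of Kraus operators = dim(H_env) = d_env
= 5

5


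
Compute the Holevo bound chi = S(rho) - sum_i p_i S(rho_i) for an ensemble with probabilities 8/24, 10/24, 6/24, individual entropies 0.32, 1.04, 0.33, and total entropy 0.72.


chi = S(rho) - sum_i p_i * S(rho_i)
Weighted entropy = 8/24 * 0.32 + 10/24 * 1.04 + 6/24 * 0.33
= 0.6225
chi = 0.72 - 0.6225
= 0.0975

0.0975


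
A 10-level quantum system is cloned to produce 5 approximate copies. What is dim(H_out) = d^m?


Output space = H^(tensor 5) where dim(H) = 10
dim = 10^5
= 100 (after 2 factors)
= 1000 (after 3 factors)
= 10000 (after 4 factors)
= 100000 (after 5 factors)
= 100000

100000


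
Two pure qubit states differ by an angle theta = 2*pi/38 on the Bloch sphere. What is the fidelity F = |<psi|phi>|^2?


For states separated by angle theta on Bloch sphere:
F = cos^2(theta/2)
theta = 2*pi/38 = 0.1653
theta/2 = 0.0827
cos(theta/2) = 0.9966
F = 0.9932

0.9932


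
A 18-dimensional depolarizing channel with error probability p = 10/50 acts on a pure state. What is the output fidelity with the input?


F = (1-p) + p/d
= (1 - 0.2000) + 0.2000/18
= 0.8000 + 0.0111
= 0.8111

0.8111


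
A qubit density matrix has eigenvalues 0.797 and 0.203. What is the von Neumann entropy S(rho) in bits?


S = -p*log2(p) - (1-p)*log2(1-p)
p = 0.7970, 1-p = 0.2030
= -0.7970 * log2(0.7970) - 0.2030 * log2(0.2030)
= -(-0.2609) - (-0.4670)
= 0.7279

0.7279


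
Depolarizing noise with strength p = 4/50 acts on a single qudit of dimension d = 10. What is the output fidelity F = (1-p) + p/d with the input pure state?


F = (1-p) + p/d
= (1 - 0.0800) + 0.0800/10
= 0.9200 + 0.0080
= 0.9280

0.9280


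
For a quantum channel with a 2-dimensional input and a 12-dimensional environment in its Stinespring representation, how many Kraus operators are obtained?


Tracing out the environment in an orthonormal basis {|i>_E} gives Kraus operators K_i = <i|_E U |0>_E.
Number of Kraus operators = dim(H_env) = d_env
= 12

12


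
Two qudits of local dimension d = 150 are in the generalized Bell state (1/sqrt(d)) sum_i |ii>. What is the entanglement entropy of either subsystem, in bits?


For a maximally entangled state in d x d:
S = log2(d) = log2(150)
= 7.2288

7.2288


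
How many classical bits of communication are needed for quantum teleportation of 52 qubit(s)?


Quantum teleportation requires 2 classical bits per qubit teleported.
52 qubit(s) -> 2 * 52 = 104 classical bits

104


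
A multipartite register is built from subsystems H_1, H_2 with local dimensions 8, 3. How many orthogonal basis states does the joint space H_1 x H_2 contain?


dim(H_1 x H_2) = 8 * 3
= 24

24


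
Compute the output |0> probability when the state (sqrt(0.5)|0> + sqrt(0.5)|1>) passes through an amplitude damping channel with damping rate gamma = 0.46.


For amplitude damping with parameter gamma on state sqrt(a)|0> + sqrt(b)|1>:
alpha^2 = 0.5, beta^2 = 0.5
P(|0>) = alpha^2 + gamma * beta^2
= 0.5 + 0.46 * 0.5
= 0.5 + 0.2300
= 0.7300

0.7300


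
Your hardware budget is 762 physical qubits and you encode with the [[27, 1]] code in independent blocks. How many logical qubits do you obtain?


Each code block uses 27 physical qubits for 1 logical qubit(s).
Number of complete blocks = floor(762 / 27) = 28
Logical qubits = 28 * 1
= 28

28


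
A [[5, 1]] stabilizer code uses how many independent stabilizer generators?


For an [[n,k]] stabilizer code:
Number of stabilizer generators = n - k
= 5 - 1
= 4

4


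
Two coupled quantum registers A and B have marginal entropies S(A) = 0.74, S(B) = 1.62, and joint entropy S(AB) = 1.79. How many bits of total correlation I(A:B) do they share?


I(A:B) = S(A) + S(B) - S(AB)
= 0.74 + 1.62 - 1.79
= 0.5700

0.5700


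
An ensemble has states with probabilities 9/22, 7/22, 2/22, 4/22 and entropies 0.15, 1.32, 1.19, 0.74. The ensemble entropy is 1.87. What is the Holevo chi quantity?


chi = S(rho) - sum_i p_i * S(rho_i)
Weighted entropy = 9/22 * 0.15 + 7/22 * 1.32 + 2/22 * 1.19 + 4/22 * 0.74
= 0.7241
chi = 1.87 - 0.7241
= 1.1459

1.1459


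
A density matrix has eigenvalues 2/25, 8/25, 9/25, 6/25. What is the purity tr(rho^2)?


tr(rho^2) = sum of eigenvalues squared
= (2/25)^2 + (8/25)^2 + (9/25)^2 + (6/25)^2
= (4 + 64 + 81 + 36) / 625
= 185/625
= 0.2960

0.2960


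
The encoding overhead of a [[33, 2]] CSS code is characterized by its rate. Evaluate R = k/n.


Code rate R = k/n
= 2/33
= 0.0606

0.0606


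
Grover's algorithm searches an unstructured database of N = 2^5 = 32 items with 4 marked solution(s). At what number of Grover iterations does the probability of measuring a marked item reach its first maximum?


After j Grover iterations the success probability is P(j) = sin^2((2j+1)*theta), where sin(theta) = sqrt(k/N).
N = 2^5 = 32, k = 4
sin(theta) = sqrt(k/N) = 0.3535533906
theta = arcsin(sqrt(k/N)) = 0.3613671239 rad
P(j) reaches its first maximum when (2j+1)*theta is as close as possible to pi/2, i.e. j = round(pi/(4*theta) - 1/2).
pi/(4*theta) - 1/2 = 1.6734
(For comparison, the common estimate pi/4 * sqrt(N/k) = 2.2214; the exact maximiser is used here.)
Optimal iterations = 2

2


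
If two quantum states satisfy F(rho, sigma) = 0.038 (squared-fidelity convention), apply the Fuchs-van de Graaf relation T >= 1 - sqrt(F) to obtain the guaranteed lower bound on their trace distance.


Fuchs-van de Graaf (squared-fidelity convention): 1 - sqrt(F) <= T <= sqrt(1 - F).
Lower bound: T >= 1 - sqrt(F)
sqrt(F) = sqrt(0.038) = 0.1949
T >= 1 - 0.1949
T >= 0.8051

0.8051


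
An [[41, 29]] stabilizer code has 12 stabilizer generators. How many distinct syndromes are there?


Each stabilizer generator gives a binary (+1 or -1) measurement outcome.
With 12 independent generators:
Total syndromes = 2^12
= 4096

4096


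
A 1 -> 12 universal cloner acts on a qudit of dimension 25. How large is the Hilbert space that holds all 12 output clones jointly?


Output space = H^(tensor 12) where dim(H) = 25
dim = 25^12
= 625 (after 2 factors)
= 15625 (after 3 factors)
= 390625 (after 4 factors)
= 9765625 (after 5 factors)
= 244140625 (after 6 factors)
= 6103515625 (after 7 factors)
= 152587890625 (after 8 factors)
= 3814697265625 (after 9 factors)
= 95367431640625 (after 10 factors)
= 2384185791015625 (after 11 factors)
= 59604644775390625 (after 12 factors)
= 59604644775390625

59604644775390625


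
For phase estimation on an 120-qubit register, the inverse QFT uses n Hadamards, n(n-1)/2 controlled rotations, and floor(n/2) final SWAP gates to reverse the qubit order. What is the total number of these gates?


Hadamard gates: 120
Controlled rotations: n*(n-1)/2 = 120*119/2 = 7140
SWAP gates: floor(n/2) = floor(120/2) = 60
Total = 120 + 7140 + 60
= 7320

7320


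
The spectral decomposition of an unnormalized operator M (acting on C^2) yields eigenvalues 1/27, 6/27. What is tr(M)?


tr(M) = sum of eigenvalues
= 1/27 + 6/27
= 7/27
= 0.2593

0.2593


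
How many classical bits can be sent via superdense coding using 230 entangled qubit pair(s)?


Superdense coding allows 2 classical bits per shared entangled pair.
230 pair(s) -> 2 * 230 = 460 classical bits

460


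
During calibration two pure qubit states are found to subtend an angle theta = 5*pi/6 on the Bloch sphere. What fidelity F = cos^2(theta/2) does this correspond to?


For states separated by angle theta on Bloch sphere:
F = cos^2(theta/2)
theta = 5*pi/6 = 2.6180
theta/2 = 1.3090
cos(theta/2) = 0.2588
F = 0.0670

0.0670
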